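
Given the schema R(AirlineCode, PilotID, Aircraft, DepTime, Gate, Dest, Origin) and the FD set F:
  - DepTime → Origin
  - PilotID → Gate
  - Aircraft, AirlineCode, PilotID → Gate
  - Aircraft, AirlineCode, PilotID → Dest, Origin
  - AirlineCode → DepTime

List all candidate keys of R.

No FD produces {Aircraft, AirlineCode, PilotID}, so they must be in every candidate key.
{Aircraft, AirlineCode, PilotID}⁺ = {Aircraft, AirlineCode, DepTime, Dest, Gate, Origin, PilotID}, which is every attribute, so {Aircraft, AirlineCode, PilotID} is a candidate key.
No smaller or unrelated set reaches every attribute, so there are no other keys.

{Aircraft, AirlineCode, PilotID}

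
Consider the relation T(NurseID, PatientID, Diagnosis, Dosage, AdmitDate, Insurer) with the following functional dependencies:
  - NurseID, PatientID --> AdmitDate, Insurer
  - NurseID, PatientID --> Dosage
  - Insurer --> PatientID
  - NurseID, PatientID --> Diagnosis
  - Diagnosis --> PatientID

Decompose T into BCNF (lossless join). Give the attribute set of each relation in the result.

Candidate keys of the original relation: {Diagnosis, NurseID}, {Insurer, NurseID}, {NurseID, PatientID}.
In {AdmitDate, Diagnosis, Dosage, Insurer, NurseID, PatientID}, {Insurer} is not a superkey ({Insurer}⁺ restricted to this set is {Insurer, PatientID}), so split on Insurer --> PatientID into {Insurer, PatientID} and {AdmitDate, Diagnosis, Dosage, Insurer, NurseID}.
{Insurer, PatientID} has no BCNF violation.
{AdmitDate, Diagnosis, Dosage, Insurer, NurseID} has no BCNF violation.

{AdmitDate, Diagnosis, Dosage, Insurer, NurseID}; {Insurer, PatientID}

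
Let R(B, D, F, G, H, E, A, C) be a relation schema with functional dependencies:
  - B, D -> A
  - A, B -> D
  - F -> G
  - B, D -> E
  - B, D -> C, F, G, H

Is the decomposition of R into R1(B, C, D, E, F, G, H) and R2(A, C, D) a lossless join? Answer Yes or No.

Common attributes: {C, D}; their closure is {C, D}.
R1 ⊄ {C, D} and R2 ⊄ {C, D}, so the split is lossy.

No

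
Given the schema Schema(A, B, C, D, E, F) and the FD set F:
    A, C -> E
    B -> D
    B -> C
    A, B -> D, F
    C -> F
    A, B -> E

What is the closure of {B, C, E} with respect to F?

Start with {B, C, E}.
B -> D applies; add {D} → now {B, C, D, E}.
C -> F applies; add {F} → now {B, C, D, E, F}.
No further FD applies.

{B, C, D, E, F}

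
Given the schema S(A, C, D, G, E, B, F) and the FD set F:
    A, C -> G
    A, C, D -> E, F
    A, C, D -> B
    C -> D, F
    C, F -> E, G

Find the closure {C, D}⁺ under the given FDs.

Start with {C, D}.
C -> D, F applies; add {F} → now {C, D, F}.
C, F -> E, G applies; add {E, G} → now {C, D, E, F, G}.
No further FD applies.

{C, D, E, F, G}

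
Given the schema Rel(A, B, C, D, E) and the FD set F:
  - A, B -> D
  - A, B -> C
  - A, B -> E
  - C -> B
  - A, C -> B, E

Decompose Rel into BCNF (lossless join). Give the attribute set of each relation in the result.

Candidate keys of the original relation: {A, B}, {A, C}.
Within {A, B, C, D, E}: {C}⁺ ∩ {A, B, C, D, E} = {B, C}, not the whole set, so C -> B violates BCNF; decompose into {B, C} and {A, C, D, E}.
{B, C}: every determinant is a superkey — BCNF.
{A, C, D, E}: every determinant is a superkey — BCNF.

{A, C, D, E}; {B, C}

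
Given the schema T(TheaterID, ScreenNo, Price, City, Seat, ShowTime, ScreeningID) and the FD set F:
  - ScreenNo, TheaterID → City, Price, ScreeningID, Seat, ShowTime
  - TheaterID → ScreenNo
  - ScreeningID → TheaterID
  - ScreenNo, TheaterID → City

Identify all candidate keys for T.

{ScreeningID}, {TheaterID}

{ScreeningID}⁺ = {City, Price, ScreenNo, ScreeningID, Seat, ShowTime, TheaterID}, which is every attribute, so {ScreeningID} is a candidate key.
{TheaterID}⁺ = {City, Price, ScreenNo, ScreeningID, Seat, ShowTime, TheaterID}, which is every attribute, so {TheaterID} is a candidate key.
These are minimal and exhaustive — every other superkey contains one of them.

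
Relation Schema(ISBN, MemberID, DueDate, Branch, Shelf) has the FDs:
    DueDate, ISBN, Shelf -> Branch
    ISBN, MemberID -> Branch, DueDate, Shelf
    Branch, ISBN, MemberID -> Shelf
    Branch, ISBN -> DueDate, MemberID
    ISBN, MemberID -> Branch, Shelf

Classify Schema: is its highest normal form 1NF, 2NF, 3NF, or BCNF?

BCNF

Candidate keys: {Branch, ISBN}, {DueDate, ISBN, Shelf}, {ISBN, MemberID}. Prime attributes: {Branch, DueDate, ISBN, MemberID, Shelf}.
Each dependency's left side is a superkey — BCNF holds.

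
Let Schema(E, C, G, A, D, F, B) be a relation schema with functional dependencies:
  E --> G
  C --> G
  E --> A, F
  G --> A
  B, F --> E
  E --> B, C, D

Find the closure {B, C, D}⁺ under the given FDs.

{A, B, C, D, G}

Start with {B, C, D}.
C --> G applies; add {G} → now {B, C, D, G}.
G --> A applies; add {A} → now {A, B, C, D, G}.
No further FD applies.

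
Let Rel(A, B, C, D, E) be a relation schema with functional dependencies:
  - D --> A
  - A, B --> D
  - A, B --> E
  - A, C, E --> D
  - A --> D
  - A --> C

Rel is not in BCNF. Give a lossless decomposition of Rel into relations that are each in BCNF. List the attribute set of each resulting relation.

{A, C, D}; {B, D, E}

Candidate keys of the original relation: {A, B}, {B, D}.
In {A, B, C, D, E}, {D} is not a superkey ({D}⁺ restricted to this set is {A, C, D}), so split on D --> A, C into {A, C, D} and {B, D, E}.
{A, C, D} has no BCNF violation.
{B, D, E} has no BCNF violation.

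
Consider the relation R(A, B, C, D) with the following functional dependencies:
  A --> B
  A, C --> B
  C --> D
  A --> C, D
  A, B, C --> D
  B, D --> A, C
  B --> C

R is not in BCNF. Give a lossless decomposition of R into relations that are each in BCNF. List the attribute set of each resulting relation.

{A, B, C}; {C, D}

Candidate keys of the original relation: {A}, {B}.
Within {A, B, C, D}: {C}⁺ ∩ {A, B, C, D} = {C, D}, not the whole set, so C --> D violates BCNF; decompose into {C, D} and {A, B, C}.
{C, D} has no BCNF violation.
{A, B, C} has no BCNF violation.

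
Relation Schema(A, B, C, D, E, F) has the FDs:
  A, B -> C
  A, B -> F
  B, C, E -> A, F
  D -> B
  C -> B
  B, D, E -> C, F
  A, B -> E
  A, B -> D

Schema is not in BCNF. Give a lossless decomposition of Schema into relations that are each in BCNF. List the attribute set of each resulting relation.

Candidate keys of the original relation: {A, B}, {A, C}, {A, D}, {C, E}, {D, E}.
In {A, B, C, D, E, F}, {D} is not a superkey ({D}⁺ restricted to this set is {B, D}), so split on D -> B into {B, D} and {A, C, D, E, F}.
{B, D}: every determinant is a superkey — BCNF.
{A, C, D, E, F}: every determinant is a superkey — BCNF.

{A, C, D, E, F}; {B, D}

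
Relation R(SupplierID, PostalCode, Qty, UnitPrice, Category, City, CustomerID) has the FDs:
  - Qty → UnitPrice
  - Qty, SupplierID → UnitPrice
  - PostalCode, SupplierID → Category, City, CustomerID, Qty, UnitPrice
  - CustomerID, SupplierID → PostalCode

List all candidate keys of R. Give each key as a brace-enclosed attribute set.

{CustomerID, SupplierID}, {PostalCode, SupplierID}

{SupplierID} never appears on the right of any FD, so every key must include it.
{CustomerID, SupplierID}⁺ = {Category, City, CustomerID, PostalCode, Qty, SupplierID, UnitPrice}, which is every attribute, so {CustomerID, SupplierID} is a candidate key.
{PostalCode, SupplierID}⁺ = {Category, City, CustomerID, PostalCode, Qty, SupplierID, UnitPrice}, which is every attribute, so {PostalCode, SupplierID} is a candidate key.
No proper subset of any of these is a key, and no other minimal superkey exists.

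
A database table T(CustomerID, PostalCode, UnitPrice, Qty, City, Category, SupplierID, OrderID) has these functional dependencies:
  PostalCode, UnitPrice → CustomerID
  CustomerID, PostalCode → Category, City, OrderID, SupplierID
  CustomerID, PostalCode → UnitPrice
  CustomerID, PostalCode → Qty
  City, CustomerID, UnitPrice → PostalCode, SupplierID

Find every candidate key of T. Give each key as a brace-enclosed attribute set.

Closure of {CustomerID, PostalCode} is {Category, City, CustomerID, OrderID, PostalCode, Qty, SupplierID, UnitPrice}, the whole schema; {CustomerID, PostalCode} is a candidate key.
Closure of {PostalCode, UnitPrice} is {Category, City, CustomerID, OrderID, PostalCode, Qty, SupplierID, UnitPrice}, the whole schema; {PostalCode, UnitPrice} is a candidate key.
Closure of {City, CustomerID, UnitPrice} is {Category, City, CustomerID, OrderID, PostalCode, Qty, SupplierID, UnitPrice}, the whole schema; {City, CustomerID, UnitPrice} is a candidate key.
No proper subset of any of these is a key, and no other minimal superkey exists.

{City, CustomerID, UnitPrice}, {CustomerID, PostalCode}, {PostalCode, UnitPrice}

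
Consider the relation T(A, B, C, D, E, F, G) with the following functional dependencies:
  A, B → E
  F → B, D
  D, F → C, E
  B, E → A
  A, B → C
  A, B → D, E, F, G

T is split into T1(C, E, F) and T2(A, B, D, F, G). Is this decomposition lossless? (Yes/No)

Yes

Common attributes: {F}; their closure is {A, B, C, D, E, F, G}.
Since T1 ⊆ {A, B, C, D, E, F, G}, the intersection is a superkey of T1; the decomposition is lossless.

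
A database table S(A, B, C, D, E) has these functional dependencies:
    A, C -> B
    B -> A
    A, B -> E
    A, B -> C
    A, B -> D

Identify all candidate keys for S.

{A, C}, {B}

{B}⁺ = {A, B, C, D, E}, which is every attribute, so {B} is a candidate key.
{A, C}⁺ = {A, B, C, D, E}, which is every attribute, so {A, C} is a candidate key.
Any other superkey properly contains one of these, so there are no further candidate keys.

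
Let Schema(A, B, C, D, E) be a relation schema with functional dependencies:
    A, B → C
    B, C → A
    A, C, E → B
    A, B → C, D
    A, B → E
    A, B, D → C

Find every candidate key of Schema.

{A, B}, {A, C, E}, {B, C}

{A, B} is a candidate key since {A, B}⁺ = {A, B, C, D, E} covers every attribute.
{B, C} is a candidate key since {B, C}⁺ = {A, B, C, D, E} covers every attribute.
{A, C, E} is a candidate key since {A, C, E}⁺ = {A, B, C, D, E} covers every attribute.
Any other superkey properly contains one of these, so there are no further candidate keys.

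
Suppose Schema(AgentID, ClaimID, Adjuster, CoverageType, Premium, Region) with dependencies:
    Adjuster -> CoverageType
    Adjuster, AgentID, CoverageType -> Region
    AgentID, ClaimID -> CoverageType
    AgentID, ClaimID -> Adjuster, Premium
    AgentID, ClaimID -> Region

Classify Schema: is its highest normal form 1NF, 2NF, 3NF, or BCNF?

Candidate key: {AgentID, ClaimID}. Prime attributes: {AgentID, ClaimID}.
For Adjuster -> CoverageType we have {Adjuster}⁺ = {Adjuster, CoverageType}; {Adjuster} is not a superkey, so BCNF fails.
Adjuster -> CoverageType determines the non-prime attribute {CoverageType} from a non-superkey — 3NF is violated.
No non-prime attribute depends on a proper subset of any candidate key, so 2NF holds.

2NF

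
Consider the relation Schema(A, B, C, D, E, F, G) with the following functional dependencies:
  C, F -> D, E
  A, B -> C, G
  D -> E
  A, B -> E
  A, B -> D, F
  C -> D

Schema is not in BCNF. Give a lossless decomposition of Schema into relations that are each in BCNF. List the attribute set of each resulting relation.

Candidate key of the original relation: {A, B}.
{A, B, C, D, E, F, G}: {C, F} determines {C, D, E, F} here but is not a superkey — split on C, F -> D, E, giving {C, D, E, F} and {A, B, C, F, G}.
{C, D, E, F}: {D} determines {D, E} here but is not a superkey — split on D -> E, giving {D, E} and {C, D, F}.
{D, E}: every determinant is a superkey — BCNF.
{C, D, F}: {C} determines {C, D} here but is not a superkey — split on C -> D, giving {C, D} and {C, F}.
{C, D}: every determinant is a superkey — BCNF.
{C, F}: every determinant is a superkey — BCNF.
{A, B, C, F, G}: every determinant is a superkey — BCNF.

{A, B, C, F, G}; {C, D}; {D, E}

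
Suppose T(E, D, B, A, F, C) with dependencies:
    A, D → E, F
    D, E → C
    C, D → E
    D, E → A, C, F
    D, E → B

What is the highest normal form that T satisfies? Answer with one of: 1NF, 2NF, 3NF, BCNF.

Candidate keys: {A, D}, {C, D}, {D, E}. Prime attributes: {A, C, D, E}.
Each dependency's left side is a superkey — BCNF holds.

BCNF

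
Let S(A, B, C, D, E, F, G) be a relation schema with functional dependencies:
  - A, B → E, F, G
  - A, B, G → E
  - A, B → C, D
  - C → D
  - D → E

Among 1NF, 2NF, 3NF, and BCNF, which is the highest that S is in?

2NF

Candidate key: {A, B}. Prime attributes: {A, B}.
For C → D we have {C}⁺ = {C, D, E}; {C} is not a superkey, so BCNF fails.
C → D determines the non-prime attribute {D} from a non-superkey — 3NF is violated.
No non-prime attribute depends on a proper subset of any candidate key, so 2NF holds.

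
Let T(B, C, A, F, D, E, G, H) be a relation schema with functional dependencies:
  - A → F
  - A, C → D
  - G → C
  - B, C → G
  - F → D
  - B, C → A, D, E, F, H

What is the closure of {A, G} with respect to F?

{A, C, D, F, G}

Start with {A, G}.
A → F applies; add {F} → now {A, F, G}.
G → C applies; add {C} → now {A, C, F, G}.
F → D applies; add {D} → now {A, C, D, F, G}.
No further FD applies.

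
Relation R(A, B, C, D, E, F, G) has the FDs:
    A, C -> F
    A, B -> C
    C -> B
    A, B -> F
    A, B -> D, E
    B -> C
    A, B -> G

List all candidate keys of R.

{A, B}, {A, C}

{A} never appears on the right of any FD, so every key must include it.
{A, B}⁺ = {A, B, C, D, E, F, G}, which is every attribute, so {A, B} is a candidate key.
{A, C}⁺ = {A, B, C, D, E, F, G}, which is every attribute, so {A, C} is a candidate key.
Any other superkey properly contains one of these, so there are no further candidate keys.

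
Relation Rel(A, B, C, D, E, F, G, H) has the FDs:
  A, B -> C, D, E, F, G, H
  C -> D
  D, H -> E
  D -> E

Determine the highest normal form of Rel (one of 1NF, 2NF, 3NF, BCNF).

2NF

Candidate key: {A, B}. Prime attributes: {A, B}.
For C -> D we have {C}⁺ = {C, D, E}; {C} is not a superkey, so BCNF fails.
Because {D} is non-prime and the left side of C -> D is not a superkey, the relation is not in 3NF.
No non-prime attribute depends on a proper subset of any candidate key, so 2NF holds.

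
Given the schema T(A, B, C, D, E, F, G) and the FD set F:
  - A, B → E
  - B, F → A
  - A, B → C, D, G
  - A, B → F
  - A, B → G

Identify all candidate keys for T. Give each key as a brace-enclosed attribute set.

Attributes never on any right-hand side: {B} — every candidate key must contain it.
{A, B} is a candidate key since {A, B}⁺ = {A, B, C, D, E, F, G} covers every attribute.
{B, F} is a candidate key since {B, F}⁺ = {A, B, C, D, E, F, G} covers every attribute.
No proper subset of any of these is a key, and no other minimal superkey exists.

{A, B}, {B, F}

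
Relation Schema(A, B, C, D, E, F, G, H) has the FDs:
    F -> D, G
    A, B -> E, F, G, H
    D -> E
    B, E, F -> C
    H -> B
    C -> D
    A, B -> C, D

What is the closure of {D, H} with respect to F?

Start with {D, H}.
D -> E applies; add {E} → now {D, E, H}.
H -> B applies; add {B} → now {B, D, E, H}.
No further FD applies.

{B, D, E, H}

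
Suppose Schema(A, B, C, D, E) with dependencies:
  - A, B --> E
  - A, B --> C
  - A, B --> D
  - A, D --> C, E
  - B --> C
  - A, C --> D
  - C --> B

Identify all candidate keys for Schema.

{A, B}, {A, C}, {A, D}

{A} never appears on the right of any FD, so every key must include it.
{A, B}⁺ = {A, B, C, D, E}, which is every attribute, so {A, B} is a candidate key.
{A, C}⁺ = {A, B, C, D, E}, which is every attribute, so {A, C} is a candidate key.
{A, D}⁺ = {A, B, C, D, E}, which is every attribute, so {A, D} is a candidate key.
No proper subset of any of these is a key, and no other minimal superkey exists.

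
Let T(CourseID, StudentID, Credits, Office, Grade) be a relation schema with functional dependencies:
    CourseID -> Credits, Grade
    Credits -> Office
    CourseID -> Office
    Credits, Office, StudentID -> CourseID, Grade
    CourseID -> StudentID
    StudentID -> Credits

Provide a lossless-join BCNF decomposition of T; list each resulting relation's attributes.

{CourseID, Credits, Grade, StudentID}; {Credits, Office}

Candidate keys of the original relation: {CourseID}, {StudentID}.
Within {CourseID, Credits, Grade, Office, StudentID}: {Credits}⁺ ∩ {CourseID, Credits, Grade, Office, StudentID} = {Credits, Office}, not the whole set, so Credits -> Office violates BCNF; decompose into {Credits, Office} and {CourseID, Credits, Grade, StudentID}.
{Credits, Office} has no BCNF violation.
{CourseID, Credits, Grade, StudentID} has no BCNF violation.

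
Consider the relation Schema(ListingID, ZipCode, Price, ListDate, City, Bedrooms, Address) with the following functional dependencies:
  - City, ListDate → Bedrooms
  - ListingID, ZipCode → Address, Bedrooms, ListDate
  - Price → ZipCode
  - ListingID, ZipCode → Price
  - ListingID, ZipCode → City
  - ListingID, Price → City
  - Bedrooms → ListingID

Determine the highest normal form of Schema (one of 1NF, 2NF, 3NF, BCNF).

3NF

Candidate keys: {Bedrooms, Price}, {Bedrooms, ZipCode}, {City, ListDate, Price}, {City, ListDate, ZipCode}, {ListingID, Price}, {ListingID, ZipCode}. Prime attributes: {Bedrooms, City, ListDate, ListingID, Price, ZipCode}.
City, ListDate → Bedrooms: {City, ListDate}⁺ = {Bedrooms, City, ListDate, ListingID}, which is not all of the attributes, so the left side is not a superkey — BCNF is violated.
Since {Bedrooms} ⊆ prime attributes and every other non-superkey FD also has a prime right side, the schema is in 3NF.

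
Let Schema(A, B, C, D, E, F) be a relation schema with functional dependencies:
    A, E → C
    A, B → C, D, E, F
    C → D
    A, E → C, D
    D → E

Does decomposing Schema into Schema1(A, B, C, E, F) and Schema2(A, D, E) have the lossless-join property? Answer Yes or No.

Yes

Schema1 ∩ Schema2 = {A, E}; its closure under F is {A, C, D, E}.
Schema2 is contained in that closure, so Schema1 ∩ Schema2 → Schema2 holds and the join is lossless.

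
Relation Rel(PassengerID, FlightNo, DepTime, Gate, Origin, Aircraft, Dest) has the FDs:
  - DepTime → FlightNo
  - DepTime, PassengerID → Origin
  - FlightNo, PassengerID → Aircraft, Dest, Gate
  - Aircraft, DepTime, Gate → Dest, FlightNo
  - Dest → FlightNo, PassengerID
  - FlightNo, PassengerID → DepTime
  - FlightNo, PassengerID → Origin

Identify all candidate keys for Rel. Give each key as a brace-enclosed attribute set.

{Dest}⁺ = {Aircraft, DepTime, Dest, FlightNo, Gate, Origin, PassengerID}, which is every attribute, so {Dest} is a candidate key.
{DepTime, PassengerID}⁺ = {Aircraft, DepTime, Dest, FlightNo, Gate, Origin, PassengerID}, which is every attribute, so {DepTime, PassengerID} is a candidate key.
{FlightNo, PassengerID}⁺ = {Aircraft, DepTime, Dest, FlightNo, Gate, Origin, PassengerID}, which is every attribute, so {FlightNo, PassengerID} is a candidate key.
{Aircraft, DepTime, Gate}⁺ = {Aircraft, DepTime, Dest, FlightNo, Gate, Origin, PassengerID}, which is every attribute, so {Aircraft, DepTime, Gate} is a candidate key.
These are minimal and exhaustive — every other superkey contains one of them.

{Aircraft, DepTime, Gate}, {DepTime, PassengerID}, {Dest}, {FlightNo, PassengerID}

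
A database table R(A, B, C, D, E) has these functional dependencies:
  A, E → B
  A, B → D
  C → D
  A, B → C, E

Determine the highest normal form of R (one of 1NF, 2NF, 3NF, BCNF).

Candidate keys: {A, B}, {A, E}. Prime attributes: {A, B, E}.
C → D: {C}⁺ = {C, D}, which is not all of the attributes, so the left side is not a superkey — BCNF is violated.
Because {D} is non-prime and the left side of C → D is not a superkey, the relation is not in 3NF.
No proper subset of a key has a non-prime attribute in its closure, so there is no partial dependency; 2NF holds.

2NF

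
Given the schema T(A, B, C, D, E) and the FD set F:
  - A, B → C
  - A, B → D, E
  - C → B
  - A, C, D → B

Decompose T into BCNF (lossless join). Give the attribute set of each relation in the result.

{A, C, D, E}; {B, C}

Candidate keys of the original relation: {A, B}, {A, C}.
{A, B, C, D, E}: {C} determines {B, C} here but is not a superkey — split on C → B, giving {B, C} and {A, C, D, E}.
{B, C}: every determinant is a superkey — BCNF.
{A, C, D, E}: every determinant is a superkey — BCNF.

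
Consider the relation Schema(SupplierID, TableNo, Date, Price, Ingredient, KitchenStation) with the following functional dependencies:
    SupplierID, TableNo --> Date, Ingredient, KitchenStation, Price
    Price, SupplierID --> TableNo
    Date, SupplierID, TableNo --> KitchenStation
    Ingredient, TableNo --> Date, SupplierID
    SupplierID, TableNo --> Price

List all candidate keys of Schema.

{Ingredient, TableNo}⁺ = {Date, Ingredient, KitchenStation, Price, SupplierID, TableNo} — all of the relation — so {Ingredient, TableNo} is a candidate key.
{Price, SupplierID}⁺ = {Date, Ingredient, KitchenStation, Price, SupplierID, TableNo} — all of the relation — so {Price, SupplierID} is a candidate key.
{SupplierID, TableNo}⁺ = {Date, Ingredient, KitchenStation, Price, SupplierID, TableNo} — all of the relation — so {SupplierID, TableNo} is a candidate key.
Any other superkey properly contains one of these, so there are no further candidate keys.

{Ingredient, TableNo}, {Price, SupplierID}, {SupplierID, TableNo}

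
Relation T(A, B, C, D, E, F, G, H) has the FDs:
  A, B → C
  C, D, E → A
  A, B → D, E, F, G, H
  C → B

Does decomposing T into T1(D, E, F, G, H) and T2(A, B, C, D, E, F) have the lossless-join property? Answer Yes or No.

The shared attributes are {D, E, F} and {D, E, F}⁺ = {D, E, F}.
T1 ⊄ {D, E, F} and T2 ⊄ {D, E, F}, so the split is lossy.

No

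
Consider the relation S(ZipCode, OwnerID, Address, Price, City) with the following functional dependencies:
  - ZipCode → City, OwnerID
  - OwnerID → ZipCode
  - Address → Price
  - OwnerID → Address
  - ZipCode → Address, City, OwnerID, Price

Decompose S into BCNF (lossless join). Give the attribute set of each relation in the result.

{Address, City, OwnerID, ZipCode}; {Address, Price}

Candidate keys of the original relation: {OwnerID}, {ZipCode}.
Within {Address, City, OwnerID, Price, ZipCode}: {Address}⁺ ∩ {Address, City, OwnerID, Price, ZipCode} = {Address, Price}, not the whole set, so Address → Price violates BCNF; decompose into {Address, Price} and {Address, City, OwnerID, ZipCode}.
{Address, Price} has no BCNF violation.
{Address, City, OwnerID, ZipCode} has no BCNF violation.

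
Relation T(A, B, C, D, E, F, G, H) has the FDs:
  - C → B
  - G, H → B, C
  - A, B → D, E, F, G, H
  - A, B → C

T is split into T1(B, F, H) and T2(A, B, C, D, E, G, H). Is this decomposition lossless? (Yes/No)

The shared attributes are {B, H} and {B, H}⁺ = {B, H}.
T1 ⊄ {B, H} and T2 ⊄ {B, H}, so the split is lossy.

No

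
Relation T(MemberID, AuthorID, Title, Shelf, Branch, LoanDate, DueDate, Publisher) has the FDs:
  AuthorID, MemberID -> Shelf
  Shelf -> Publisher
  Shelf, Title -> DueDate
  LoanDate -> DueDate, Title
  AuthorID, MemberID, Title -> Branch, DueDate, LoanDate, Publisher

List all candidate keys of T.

{AuthorID, MemberID} never appear on the right of any FD, so every key must include all of them.
{AuthorID, LoanDate, MemberID}⁺ = {AuthorID, Branch, DueDate, LoanDate, MemberID, Publisher, Shelf, Title}, which is every attribute, so {AuthorID, LoanDate, MemberID} is a candidate key.
{AuthorID, MemberID, Title}⁺ = {AuthorID, Branch, DueDate, LoanDate, MemberID, Publisher, Shelf, Title}, which is every attribute, so {AuthorID, MemberID, Title} is a candidate key.
Any other superkey properly contains one of these, so there are no further candidate keys.

{AuthorID, LoanDate, MemberID}, {AuthorID, MemberID, Title}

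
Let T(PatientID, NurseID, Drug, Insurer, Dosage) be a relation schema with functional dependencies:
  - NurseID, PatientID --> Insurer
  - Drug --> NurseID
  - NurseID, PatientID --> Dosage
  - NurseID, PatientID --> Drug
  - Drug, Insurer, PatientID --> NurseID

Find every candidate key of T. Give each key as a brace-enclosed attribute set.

Attributes never on any right-hand side: {PatientID} — every candidate key must contain it.
{Drug, PatientID}⁺ = {Dosage, Drug, Insurer, NurseID, PatientID} — all of the relation — so {Drug, PatientID} is a candidate key.
{NurseID, PatientID}⁺ = {Dosage, Drug, Insurer, NurseID, PatientID} — all of the relation — so {NurseID, PatientID} is a candidate key.
No proper subset of any of these is a key, and no other minimal superkey exists.

{Drug, PatientID}, {NurseID, PatientID}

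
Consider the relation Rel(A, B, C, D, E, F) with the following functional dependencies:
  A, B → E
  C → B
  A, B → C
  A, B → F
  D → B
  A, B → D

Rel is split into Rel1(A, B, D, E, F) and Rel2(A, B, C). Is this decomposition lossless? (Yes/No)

Yes

The shared attributes are {A, B} and {A, B}⁺ = {A, B, C, D, E, F}.
Since Rel1 ⊆ {A, B, C, D, E, F}, the intersection is a superkey of Rel1; the decomposition is lossless.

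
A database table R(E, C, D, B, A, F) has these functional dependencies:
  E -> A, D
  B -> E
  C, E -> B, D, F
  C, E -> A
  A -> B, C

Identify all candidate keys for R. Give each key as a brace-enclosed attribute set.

{A} is a candidate key since {A}⁺ = {A, B, C, D, E, F} covers every attribute.
{B} is a candidate key since {B}⁺ = {A, B, C, D, E, F} covers every attribute.
{E} is a candidate key since {E}⁺ = {A, B, C, D, E, F} covers every attribute.
No proper subset of any of these is a key, and no other minimal superkey exists.

{A}, {B}, {E}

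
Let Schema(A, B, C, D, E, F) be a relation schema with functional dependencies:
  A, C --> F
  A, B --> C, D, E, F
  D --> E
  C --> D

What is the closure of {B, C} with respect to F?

{B, C, D, E}

Start with {B, C}.
C --> D applies; add {D} → now {B, C, D}.
D --> E applies; add {E} → now {B, C, D, E}.
No further FD applies.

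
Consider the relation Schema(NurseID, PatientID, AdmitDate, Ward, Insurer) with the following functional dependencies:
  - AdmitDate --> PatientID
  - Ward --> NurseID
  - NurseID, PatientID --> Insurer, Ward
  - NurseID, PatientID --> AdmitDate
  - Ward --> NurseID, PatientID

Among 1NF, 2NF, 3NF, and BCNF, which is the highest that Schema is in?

Candidate keys: {AdmitDate, NurseID}, {NurseID, PatientID}, {Ward}. Prime attributes: {AdmitDate, NurseID, PatientID, Ward}.
AdmitDate --> PatientID: {AdmitDate}⁺ = {AdmitDate, PatientID}, which is not all of the attributes, so the left side is not a superkey — BCNF is violated.
Since {PatientID} ⊆ prime attributes and every other non-superkey FD also has a prime right side, the schema is in 3NF.

3NF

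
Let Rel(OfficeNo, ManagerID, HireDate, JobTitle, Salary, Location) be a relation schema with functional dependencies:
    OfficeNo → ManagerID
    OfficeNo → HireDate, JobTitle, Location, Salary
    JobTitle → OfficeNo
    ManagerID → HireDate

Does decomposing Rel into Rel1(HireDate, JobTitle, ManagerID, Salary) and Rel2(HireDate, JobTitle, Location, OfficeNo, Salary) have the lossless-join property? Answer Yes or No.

The shared attributes are {HireDate, JobTitle, Salary} and {HireDate, JobTitle, Salary}⁺ = {HireDate, JobTitle, Location, ManagerID, OfficeNo, Salary}.
This includes all of Rel1, so the common attributes are a superkey of Rel1 — the join is lossless.

Yes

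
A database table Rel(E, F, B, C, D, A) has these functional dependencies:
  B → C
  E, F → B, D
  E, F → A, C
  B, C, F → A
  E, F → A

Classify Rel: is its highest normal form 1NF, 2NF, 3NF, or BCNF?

2NF

Candidate key: {E, F}. Prime attributes: {E, F}.
For B → C we have {B}⁺ = {B, C}; {B} is not a superkey, so BCNF fails.
B → C determines the non-prime attribute {C} from a non-superkey — 3NF is violated.
No proper subset of a key has a non-prime attribute in its closure, so there is no partial dependency; 2NF holds.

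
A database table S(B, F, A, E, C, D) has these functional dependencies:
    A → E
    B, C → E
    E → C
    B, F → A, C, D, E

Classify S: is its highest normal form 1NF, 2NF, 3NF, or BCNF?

2NF

Candidate key: {B, F}. Prime attributes: {B, F}.
For A → E we have {A}⁺ = {A, C, E}; {A} is not a superkey, so BCNF fails.
A → E determines the non-prime attribute {E} from a non-superkey — 3NF is violated.
No proper subset of a key has a non-prime attribute in its closure, so there is no partial dependency; 2NF holds.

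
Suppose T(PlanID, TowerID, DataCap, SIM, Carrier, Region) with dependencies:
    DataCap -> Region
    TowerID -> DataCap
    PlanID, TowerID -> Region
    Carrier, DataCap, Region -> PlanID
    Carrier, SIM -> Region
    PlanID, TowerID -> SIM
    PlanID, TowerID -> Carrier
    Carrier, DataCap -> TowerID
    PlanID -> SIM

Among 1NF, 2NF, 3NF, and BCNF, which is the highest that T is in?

Candidate keys: {Carrier, DataCap}, {Carrier, TowerID}, {PlanID, TowerID}. Prime attributes: {Carrier, DataCap, PlanID, TowerID}.
DataCap -> Region: {DataCap}⁺ = {DataCap, Region}, which is not all of the attributes, so the left side is not a superkey — BCNF is violated.
DataCap -> Region determines the non-prime attribute {Region} from a non-superkey — 3NF is violated.
The proper key subset {DataCap} of {Carrier, DataCap} determines non-prime {Region}, so the relation is not even in 2NF.

1NF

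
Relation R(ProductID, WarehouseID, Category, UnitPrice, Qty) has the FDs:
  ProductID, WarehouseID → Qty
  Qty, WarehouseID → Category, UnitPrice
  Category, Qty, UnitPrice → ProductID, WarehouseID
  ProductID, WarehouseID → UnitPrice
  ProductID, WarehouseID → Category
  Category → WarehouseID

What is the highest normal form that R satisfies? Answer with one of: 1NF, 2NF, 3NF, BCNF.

3NF

Candidate keys: {Category, ProductID}, {Category, Qty}, {ProductID, WarehouseID}, {Qty, WarehouseID}. Prime attributes: {Category, ProductID, Qty, WarehouseID}.
Category → WarehouseID: {Category}⁺ = {Category, WarehouseID}, which is not all of the attributes, so the left side is not a superkey — BCNF is violated.
But every attribute on its right side ({WarehouseID}) is prime, and the same holds for every other non-superkey FD, so 3NF still holds.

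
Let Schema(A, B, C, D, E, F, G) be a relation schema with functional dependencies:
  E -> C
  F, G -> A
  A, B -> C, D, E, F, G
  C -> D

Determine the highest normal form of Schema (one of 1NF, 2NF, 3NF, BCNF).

2NF

Candidate keys: {A, B}, {B, F, G}. Prime attributes: {A, B, F, G}.
For E -> C we have {E}⁺ = {C, D, E}; {E} is not a superkey, so BCNF fails.
Because {C} is non-prime and the left side of E -> C is not a superkey, the relation is not in 3NF.
No non-prime attribute depends on a proper subset of any candidate key, so 2NF holds.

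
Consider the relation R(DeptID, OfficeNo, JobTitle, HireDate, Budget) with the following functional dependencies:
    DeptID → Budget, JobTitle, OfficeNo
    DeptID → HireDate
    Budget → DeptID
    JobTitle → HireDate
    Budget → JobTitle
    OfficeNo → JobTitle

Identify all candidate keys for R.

{Budget} is a candidate key since {Budget}⁺ = {Budget, DeptID, HireDate, JobTitle, OfficeNo} covers every attribute.
{DeptID} is a candidate key since {DeptID}⁺ = {Budget, DeptID, HireDate, JobTitle, OfficeNo} covers every attribute.
Any other superkey properly contains one of these, so there are no further candidate keys.

{Budget}, {DeptID}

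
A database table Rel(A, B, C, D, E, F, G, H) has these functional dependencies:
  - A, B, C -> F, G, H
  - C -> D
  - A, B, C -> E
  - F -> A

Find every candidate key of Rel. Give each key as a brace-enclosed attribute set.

{A, B, C}, {B, C, F}

No FD produces {B, C}, so they must be in every candidate key.
{A, B, C}⁺ = {A, B, C, D, E, F, G, H} — all of the relation — so {A, B, C} is a candidate key.
{B, C, F}⁺ = {A, B, C, D, E, F, G, H} — all of the relation — so {B, C, F} is a candidate key.
These are minimal and exhaustive — every other superkey contains one of them.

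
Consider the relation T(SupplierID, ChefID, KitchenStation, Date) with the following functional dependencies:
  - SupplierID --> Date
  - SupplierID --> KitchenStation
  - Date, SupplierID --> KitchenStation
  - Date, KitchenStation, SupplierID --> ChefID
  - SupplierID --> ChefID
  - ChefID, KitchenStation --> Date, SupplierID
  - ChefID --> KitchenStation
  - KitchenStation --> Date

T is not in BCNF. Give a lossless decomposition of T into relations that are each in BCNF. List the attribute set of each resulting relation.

Candidate keys of the original relation: {ChefID}, {SupplierID}.
Within {ChefID, Date, KitchenStation, SupplierID}: {KitchenStation}⁺ ∩ {ChefID, Date, KitchenStation, SupplierID} = {Date, KitchenStation}, not the whole set, so KitchenStation --> Date violates BCNF; decompose into {Date, KitchenStation} and {ChefID, KitchenStation, SupplierID}.
{Date, KitchenStation} is in BCNF.
{ChefID, KitchenStation, SupplierID} is in BCNF.

{ChefID, KitchenStation, SupplierID}; {Date, KitchenStation}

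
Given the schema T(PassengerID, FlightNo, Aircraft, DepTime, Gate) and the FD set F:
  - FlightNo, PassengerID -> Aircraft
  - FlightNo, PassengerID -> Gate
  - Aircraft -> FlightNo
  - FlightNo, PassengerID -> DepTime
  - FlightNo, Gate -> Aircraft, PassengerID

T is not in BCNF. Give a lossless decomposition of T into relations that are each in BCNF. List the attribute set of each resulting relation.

Candidate keys of the original relation: {Aircraft, Gate}, {Aircraft, PassengerID}, {FlightNo, Gate}, {FlightNo, PassengerID}.
{Aircraft, DepTime, FlightNo, Gate, PassengerID}: {Aircraft} determines {Aircraft, FlightNo} here but is not a superkey — split on Aircraft -> FlightNo, giving {Aircraft, FlightNo} and {Aircraft, DepTime, Gate, PassengerID}.
{Aircraft, FlightNo} is in BCNF.
{Aircraft, DepTime, Gate, PassengerID} is in BCNF.

{Aircraft, DepTime, Gate, PassengerID}; {Aircraft, FlightNo}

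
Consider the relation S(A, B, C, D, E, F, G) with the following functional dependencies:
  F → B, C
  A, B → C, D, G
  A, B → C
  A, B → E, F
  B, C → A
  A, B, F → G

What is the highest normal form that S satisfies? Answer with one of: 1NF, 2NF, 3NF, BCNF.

BCNF

Candidate keys: {A, B}, {B, C}, {F}. Prime attributes: {A, B, C, F}.
Every FD has a superkey on the left, so the relation is in BCNF.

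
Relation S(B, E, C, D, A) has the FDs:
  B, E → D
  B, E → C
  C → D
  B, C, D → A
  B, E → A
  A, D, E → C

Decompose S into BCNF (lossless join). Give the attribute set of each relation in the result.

Candidate key of the original relation: {B, E}.
In {A, B, C, D, E}, {C} is not a superkey ({C}⁺ restricted to this set is {C, D}), so split on C → D into {C, D} and {A, B, C, E}.
{C, D}: every determinant is a superkey — BCNF.
In {A, B, C, E}, {B, C} is not a superkey ({B, C}⁺ restricted to this set is {A, B, C}), so split on B, C → A into {A, B, C} and {B, C, E}.
{A, B, C}: every determinant is a superkey — BCNF.
{B, C, E}: every determinant is a superkey — BCNF.

{A, B, C}; {B, C, E}; {C, D}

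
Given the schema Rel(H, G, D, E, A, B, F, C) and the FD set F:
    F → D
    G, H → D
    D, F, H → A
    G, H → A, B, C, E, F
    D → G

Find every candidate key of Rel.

{D, H}, {F, H}, {G, H}

No FD produces {H}, so it must be in every candidate key.
Closure of {D, H} is {A, B, C, D, E, F, G, H}, the whole schema; {D, H} is a candidate key.
Closure of {F, H} is {A, B, C, D, E, F, G, H}, the whole schema; {F, H} is a candidate key.
Closure of {G, H} is {A, B, C, D, E, F, G, H}, the whole schema; {G, H} is a candidate key.
These are minimal and exhaustive — every other superkey contains one of them.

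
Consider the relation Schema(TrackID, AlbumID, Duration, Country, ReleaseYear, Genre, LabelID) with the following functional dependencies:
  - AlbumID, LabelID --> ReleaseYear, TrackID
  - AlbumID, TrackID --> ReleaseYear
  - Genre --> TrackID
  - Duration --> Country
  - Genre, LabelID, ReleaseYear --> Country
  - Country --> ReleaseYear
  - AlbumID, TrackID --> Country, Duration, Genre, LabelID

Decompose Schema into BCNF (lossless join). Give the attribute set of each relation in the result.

{AlbumID, Duration, Genre, LabelID}; {Country, Duration}; {Country, ReleaseYear}; {Genre, TrackID}

Candidate keys of the original relation: {AlbumID, Genre}, {AlbumID, LabelID}, {AlbumID, TrackID}.
In {AlbumID, Country, Duration, Genre, LabelID, ReleaseYear, TrackID}, {Genre} is not a superkey ({Genre}⁺ restricted to this set is {Genre, TrackID}), so split on Genre --> TrackID into {Genre, TrackID} and {AlbumID, Country, Duration, Genre, LabelID, ReleaseYear}.
{Genre, TrackID} is in BCNF.
In {AlbumID, Country, Duration, Genre, LabelID, ReleaseYear}, {Duration} is not a superkey ({Duration}⁺ restricted to this set is {Country, Duration, ReleaseYear}), so split on Duration --> Country, ReleaseYear into {Country, Duration, ReleaseYear} and {AlbumID, Duration, Genre, LabelID}.
In {Country, Duration, ReleaseYear}, {Country} is not a superkey ({Country}⁺ restricted to this set is {Country, ReleaseYear}), so split on Country --> ReleaseYear into {Country, ReleaseYear} and {Country, Duration}.
{Country, ReleaseYear} is in BCNF.
{Country, Duration} is in BCNF.
{AlbumID, Duration, Genre, LabelID} is in BCNF.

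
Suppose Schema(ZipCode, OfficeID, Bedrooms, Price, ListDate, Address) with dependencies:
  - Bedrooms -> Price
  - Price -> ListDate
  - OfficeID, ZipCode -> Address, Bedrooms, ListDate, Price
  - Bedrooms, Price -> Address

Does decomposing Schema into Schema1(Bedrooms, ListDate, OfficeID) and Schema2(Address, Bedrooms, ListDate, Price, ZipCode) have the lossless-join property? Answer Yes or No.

No

The shared attributes are {Bedrooms, ListDate} and {Bedrooms, ListDate}⁺ = {Address, Bedrooms, ListDate, Price}.
Neither Schema1 nor Schema2 is contained in that closure, so the decomposition is lossy.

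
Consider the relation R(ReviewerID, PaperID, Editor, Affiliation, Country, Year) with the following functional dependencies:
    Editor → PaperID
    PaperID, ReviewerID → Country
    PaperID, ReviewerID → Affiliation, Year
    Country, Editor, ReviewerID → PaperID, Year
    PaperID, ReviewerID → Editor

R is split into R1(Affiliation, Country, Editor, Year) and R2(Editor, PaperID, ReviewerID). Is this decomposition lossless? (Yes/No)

The shared attributes are {Editor} and {Editor}⁺ = {Editor, PaperID}.
Neither R1 nor R2 is contained in that closure, so the decomposition is lossy.

No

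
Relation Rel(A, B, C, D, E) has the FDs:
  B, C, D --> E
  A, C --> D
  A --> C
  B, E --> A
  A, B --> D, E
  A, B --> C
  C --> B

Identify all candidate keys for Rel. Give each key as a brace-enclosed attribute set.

{A}⁺ = {A, B, C, D, E}, which is every attribute, so {A} is a candidate key.
{B, E}⁺ = {A, B, C, D, E}, which is every attribute, so {B, E} is a candidate key.
{C, D}⁺ = {A, B, C, D, E}, which is every attribute, so {C, D} is a candidate key.
{C, E}⁺ = {A, B, C, D, E}, which is every attribute, so {C, E} is a candidate key.
These are minimal and exhaustive — every other superkey contains one of them.

{A}, {B, E}, {C, D}, {C, E}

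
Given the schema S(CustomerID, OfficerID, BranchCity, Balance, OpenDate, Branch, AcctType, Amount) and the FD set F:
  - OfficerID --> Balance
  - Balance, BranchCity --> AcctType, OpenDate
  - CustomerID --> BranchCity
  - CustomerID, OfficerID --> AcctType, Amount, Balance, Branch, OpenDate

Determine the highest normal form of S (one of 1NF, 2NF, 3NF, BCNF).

Candidate key: {CustomerID, OfficerID}. Prime attributes: {CustomerID, OfficerID}.
OfficerID --> Balance breaks BCNF: {OfficerID}⁺ = {Balance, OfficerID}, so {OfficerID} is not a superkey.
OfficerID --> Balance determines the non-prime attribute {Balance} from a non-superkey — 3NF is violated.
The proper key subset {CustomerID} of {CustomerID, OfficerID} determines non-prime {BranchCity}, so the relation is not even in 2NF.

1NF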